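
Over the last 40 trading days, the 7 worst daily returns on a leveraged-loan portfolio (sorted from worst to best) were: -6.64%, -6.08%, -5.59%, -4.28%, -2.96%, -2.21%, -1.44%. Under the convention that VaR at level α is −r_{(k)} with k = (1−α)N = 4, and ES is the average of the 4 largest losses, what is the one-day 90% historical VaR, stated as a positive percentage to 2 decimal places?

4.28%

k = 4; the 4th lowest return is -4.28%, so VaR = 4.28%.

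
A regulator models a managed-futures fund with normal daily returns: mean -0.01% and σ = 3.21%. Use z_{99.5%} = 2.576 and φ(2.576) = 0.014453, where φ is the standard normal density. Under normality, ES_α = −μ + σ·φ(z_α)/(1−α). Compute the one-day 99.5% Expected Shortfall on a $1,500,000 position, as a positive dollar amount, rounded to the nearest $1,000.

$139,000

Tail multiplier: φ(z)/(1−α) = 0.014453 / 0.005 = 2.891.
ES = −(-0.01%) + 3.21% × 2.891 = 9.290%.
On $1,500,000: 0.09290 × $1,500,000 = $139,350.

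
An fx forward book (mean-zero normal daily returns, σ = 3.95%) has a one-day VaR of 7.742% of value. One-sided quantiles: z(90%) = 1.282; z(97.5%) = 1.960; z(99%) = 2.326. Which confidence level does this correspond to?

Implied z = VaR/σ = 7.742 / 3.95 = 1.960.
This matches z(97.5%) = 1.960.

97.5%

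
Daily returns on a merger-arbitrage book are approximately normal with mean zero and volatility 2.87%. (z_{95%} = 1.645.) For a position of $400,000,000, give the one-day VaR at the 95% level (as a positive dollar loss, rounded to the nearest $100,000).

VaR = z·σ = 1.645 × 2.87% = 4.721%.
On $400,000,000: 0.04721 × $400,000,000 = $18,884,000.

$18,900,000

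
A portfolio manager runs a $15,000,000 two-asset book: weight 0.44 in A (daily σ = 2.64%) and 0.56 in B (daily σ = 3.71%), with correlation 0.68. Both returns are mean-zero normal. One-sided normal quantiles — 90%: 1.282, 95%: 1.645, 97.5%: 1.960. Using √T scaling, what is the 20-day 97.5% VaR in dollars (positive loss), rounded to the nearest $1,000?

$3,933,000

σ_p = √(0.44²·2.64² + 0.56²·3.71² + 2·0.68·0.44·0.56·2.64·3.71) = 2.991%.
σ_{20d} = 2.991% × √20 = 13.376%.
VaR = 1.960 × 13.376% = 26.217%; on $15,000,000 that is $3,932,550.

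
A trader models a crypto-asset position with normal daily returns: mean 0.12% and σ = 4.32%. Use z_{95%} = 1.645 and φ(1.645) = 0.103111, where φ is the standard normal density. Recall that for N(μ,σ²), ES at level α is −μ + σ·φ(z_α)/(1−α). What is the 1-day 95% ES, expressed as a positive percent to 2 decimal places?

8.79%

Tail multiplier: φ(z)/(1−α) = 0.103111 / 0.05 = 2.062.
ES = −(0.12%) + 4.32% × 2.062 = 8.788%.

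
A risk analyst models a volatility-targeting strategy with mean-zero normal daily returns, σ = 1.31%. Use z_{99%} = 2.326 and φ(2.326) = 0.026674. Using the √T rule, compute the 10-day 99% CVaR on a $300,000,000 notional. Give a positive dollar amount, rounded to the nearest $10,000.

σ_{10d} = 1.31% × √10 = 4.143%.
ES multiplier = φ(z)/(1−α) = 0.026674/0.01 = 2.667.
ES = 4.143% × 2.667 = 11.049%; on $300,000,000: $33,147,000.

$33,150,000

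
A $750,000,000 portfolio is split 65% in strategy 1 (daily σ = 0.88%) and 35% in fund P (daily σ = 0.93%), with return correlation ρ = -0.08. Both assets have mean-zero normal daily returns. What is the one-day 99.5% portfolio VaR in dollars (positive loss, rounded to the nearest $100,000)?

σ_p² = 0.65²·0.88² + 0.35²·0.93² + 2·-0.08·0.65·0.35·0.88·0.93 = 0.4033 (%²).
σ_p = √0.4033 = 0.635%.
At 99.5%, z = 2.576.
VaR = 2.576 × 0.635% = 1.636%; on $750,000,000 that is $12,270,000.

$12,300,000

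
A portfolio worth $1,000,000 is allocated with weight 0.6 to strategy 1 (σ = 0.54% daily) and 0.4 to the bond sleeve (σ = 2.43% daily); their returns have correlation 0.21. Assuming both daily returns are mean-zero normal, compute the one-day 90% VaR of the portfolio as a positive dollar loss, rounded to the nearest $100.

σ_p² = 0.6²·0.54² + 0.4²·2.43² + 2·0.21·0.6·0.4·0.54·2.43 = 1.1820 (%²).
σ_p = √1.1820 = 1.087%.
At 90%, z = 1.282.
VaR = 1.282 × 1.087% = 1.394%; on $1,000,000 that is $13,940.

$13,900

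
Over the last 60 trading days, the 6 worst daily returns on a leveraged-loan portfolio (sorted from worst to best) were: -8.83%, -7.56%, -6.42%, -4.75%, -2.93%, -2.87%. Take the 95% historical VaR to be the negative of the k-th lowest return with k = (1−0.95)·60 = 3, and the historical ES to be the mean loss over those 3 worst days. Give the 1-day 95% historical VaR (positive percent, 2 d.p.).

k = 3; the 3rd lowest return is -6.42%, so VaR = 6.42%.

6.42%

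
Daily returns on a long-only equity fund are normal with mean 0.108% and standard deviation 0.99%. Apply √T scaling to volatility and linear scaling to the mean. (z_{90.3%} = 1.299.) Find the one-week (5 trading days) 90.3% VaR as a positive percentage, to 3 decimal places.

σ_{5d} = 0.99% × √5 = 2.214%; μ_{5d} = 5 × 0.108% = 0.540%.
VaR = −(0.540%) + 1.299 × 2.214% = 2.336%.

2.336%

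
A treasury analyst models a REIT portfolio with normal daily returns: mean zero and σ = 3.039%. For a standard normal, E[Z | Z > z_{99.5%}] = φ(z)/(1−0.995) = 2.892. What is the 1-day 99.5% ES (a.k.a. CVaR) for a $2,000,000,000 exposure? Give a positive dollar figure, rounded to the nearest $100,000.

$175,800,000

ES = 3.039% × 2.892 = 8.789%.
On $2,000,000,000: 0.08789 × $2,000,000,000 = $175,780,000.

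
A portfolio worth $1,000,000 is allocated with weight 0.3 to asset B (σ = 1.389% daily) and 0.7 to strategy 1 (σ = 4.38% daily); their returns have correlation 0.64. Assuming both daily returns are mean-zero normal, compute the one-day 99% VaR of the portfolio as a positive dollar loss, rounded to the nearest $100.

σ_p² = 0.3²·1.389² + 0.7²·4.38² + 2·0.64·0.3·0.7·1.389·4.38 = 11.2093 (%²).
σ_p = √11.2093 = 3.348%.
At 99%, z = 2.326.
VaR = 2.326 × 3.348% = 7.787%; on $1,000,000 that is $77,870.

$77,900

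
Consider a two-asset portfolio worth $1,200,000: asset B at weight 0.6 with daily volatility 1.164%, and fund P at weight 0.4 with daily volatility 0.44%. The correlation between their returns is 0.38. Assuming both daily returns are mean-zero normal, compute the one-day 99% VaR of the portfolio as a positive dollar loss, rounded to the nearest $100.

σ_p² = 0.6²·1.164² + 0.4²·0.44² + 2·0.38·0.6·0.4·1.164·0.44 = 0.6122 (%²).
σ_p = √0.6122 = 0.782%.
At 99%, z = 2.326.
VaR = 2.326 × 0.782% = 1.819%; on $1,200,000 that is $21,828.

$21,800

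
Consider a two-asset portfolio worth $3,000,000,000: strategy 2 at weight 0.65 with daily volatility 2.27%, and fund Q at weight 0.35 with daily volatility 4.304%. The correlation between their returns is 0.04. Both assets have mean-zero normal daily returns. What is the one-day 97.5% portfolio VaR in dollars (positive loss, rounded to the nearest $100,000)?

$126,400,000

σ_p² = 0.65²·2.27² + 0.35²·4.304² + 2·0.04·0.65·0.35·2.27·4.304 = 4.6242 (%²).
σ_p = √4.6242 = 2.150%.
At 97.5%, z = 1.960.
VaR = 1.960 × 2.150% = 4.214%; on $3,000,000,000 that is $126,420,000.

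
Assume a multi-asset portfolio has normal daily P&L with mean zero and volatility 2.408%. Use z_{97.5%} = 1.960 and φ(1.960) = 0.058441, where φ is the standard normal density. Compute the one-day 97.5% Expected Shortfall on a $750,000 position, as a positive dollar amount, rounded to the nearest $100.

Tail multiplier: φ(z)/(1−α) = 0.058441 / 0.025 = 2.338.
ES = 2.408% × 2.338 = 5.630%.
On $750,000: 0.05630 × $750,000 = $42,225.

$42,200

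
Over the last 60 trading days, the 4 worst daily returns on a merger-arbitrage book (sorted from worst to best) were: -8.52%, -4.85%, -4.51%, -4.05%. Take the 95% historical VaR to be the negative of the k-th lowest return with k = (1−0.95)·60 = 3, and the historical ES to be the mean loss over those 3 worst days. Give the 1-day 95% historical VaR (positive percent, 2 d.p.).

4.51%

k = 3; the 3rd lowest return is -4.51%, so VaR = 4.51%.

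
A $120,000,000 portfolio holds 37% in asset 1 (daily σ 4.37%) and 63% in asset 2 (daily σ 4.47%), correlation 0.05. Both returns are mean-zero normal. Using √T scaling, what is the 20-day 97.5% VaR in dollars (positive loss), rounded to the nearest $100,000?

σ_p = √(0.37²·4.37² + 0.63²·4.47² + 2·0.05·0.37·0.63·4.37·4.47) = 3.317%.
σ_{20d} = 3.317% × √20 = 14.834%.
z(97.5%) = 1.960.
VaR = 1.960 × 14.834% = 29.075%; on $120,000,000 that is $34,890,000.

$34,900,000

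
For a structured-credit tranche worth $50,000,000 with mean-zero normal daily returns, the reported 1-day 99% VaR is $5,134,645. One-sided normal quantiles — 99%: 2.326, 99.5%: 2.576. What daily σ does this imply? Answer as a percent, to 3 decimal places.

VaR as a fraction: $5,134,645 / $50,000,000 = 10.269%.
σ = VaR / z = 10.269% / 2.326 = 4.415%.

4.415%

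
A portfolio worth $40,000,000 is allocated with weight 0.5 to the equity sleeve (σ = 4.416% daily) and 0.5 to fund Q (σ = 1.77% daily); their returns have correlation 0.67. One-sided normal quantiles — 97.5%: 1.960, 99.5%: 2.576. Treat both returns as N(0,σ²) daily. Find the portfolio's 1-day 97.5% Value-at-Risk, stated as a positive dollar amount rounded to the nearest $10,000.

σ_p² = 0.5²·4.416² + 0.5²·1.77² + 2·0.67·0.5·0.5·4.416·1.77 = 8.2770 (%²).
σ_p = √8.2770 = 2.877%.
VaR = 1.960 × 2.877% = 5.639%; on $40,000,000 that is $2,255,600.

$2,260,000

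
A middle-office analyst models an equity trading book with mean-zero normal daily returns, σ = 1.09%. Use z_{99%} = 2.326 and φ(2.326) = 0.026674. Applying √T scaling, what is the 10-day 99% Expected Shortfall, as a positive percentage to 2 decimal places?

σ_{10d} = 1.09% × √10 = 3.447%.
ES multiplier = φ(z)/(1−α) = 0.026674/0.01 = 2.667.
ES = 3.447% × 2.667 = 9.193%.

9.19%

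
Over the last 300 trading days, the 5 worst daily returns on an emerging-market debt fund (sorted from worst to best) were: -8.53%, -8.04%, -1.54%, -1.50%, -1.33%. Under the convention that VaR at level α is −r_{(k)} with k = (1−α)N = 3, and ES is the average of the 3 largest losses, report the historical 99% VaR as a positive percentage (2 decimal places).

k = 3; the 3rd lowest return is -1.54%, so VaR = 1.54%.

1.54%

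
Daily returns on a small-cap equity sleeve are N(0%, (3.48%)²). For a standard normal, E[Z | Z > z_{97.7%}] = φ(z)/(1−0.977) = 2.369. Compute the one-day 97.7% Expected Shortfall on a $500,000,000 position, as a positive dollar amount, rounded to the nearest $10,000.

$41,220,000

ES = 3.48% × 2.369 = 8.244%.
On $500,000,000: 0.08244 × $500,000,000 = $41,220,000.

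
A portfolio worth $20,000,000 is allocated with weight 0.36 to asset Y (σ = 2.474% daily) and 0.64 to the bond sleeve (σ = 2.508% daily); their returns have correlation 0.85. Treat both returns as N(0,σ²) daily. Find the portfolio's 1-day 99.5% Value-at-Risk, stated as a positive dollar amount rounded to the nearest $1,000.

$1,241,000

σ_p² = 0.36²·2.474² + 0.64²·2.508² + 2·0.85·0.36·0.64·2.474·2.508 = 5.7999 (%²).
σ_p = √5.7999 = 2.408%.
At 99.5%, z = 2.576.
VaR = 2.576 × 2.408% = 6.203%; on $20,000,000 that is $1,240,600.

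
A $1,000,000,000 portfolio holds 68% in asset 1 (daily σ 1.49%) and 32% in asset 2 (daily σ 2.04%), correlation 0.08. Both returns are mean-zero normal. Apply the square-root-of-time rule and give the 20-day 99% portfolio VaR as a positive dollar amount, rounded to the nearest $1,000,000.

σ_p = √(0.68²·1.49² + 0.32²·2.04² + 2·0.08·0.68·0.32·1.49·2.04) = 1.248%.
σ_{20d} = 1.248% × √20 = 5.581%.
z(99%) = 2.326.
VaR = 2.326 × 5.581% = 12.981%; on $1,000,000,000 that is $129,810,000.

$130,000,000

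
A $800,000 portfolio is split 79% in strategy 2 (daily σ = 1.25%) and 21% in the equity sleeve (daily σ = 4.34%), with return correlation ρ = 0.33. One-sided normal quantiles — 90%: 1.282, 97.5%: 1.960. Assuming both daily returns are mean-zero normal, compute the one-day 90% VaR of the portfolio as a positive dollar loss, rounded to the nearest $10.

$15,890

σ_p² = 0.79²·1.25² + 0.21²·4.34² + 2·0.33·0.79·0.21·1.25·4.34 = 2.3998 (%²).
σ_p = √2.3998 = 1.549%.
VaR = 1.282 × 1.549% = 1.986%; on $800,000 that is $15,888.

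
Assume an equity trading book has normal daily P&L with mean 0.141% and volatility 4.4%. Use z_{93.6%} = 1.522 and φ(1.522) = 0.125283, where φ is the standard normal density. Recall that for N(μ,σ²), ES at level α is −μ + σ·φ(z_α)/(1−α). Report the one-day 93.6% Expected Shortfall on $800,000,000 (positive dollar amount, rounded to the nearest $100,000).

Tail multiplier: φ(z)/(1−α) = 0.125283 / 0.064 = 1.958.
ES = −(0.141%) + 4.4% × 1.958 = 8.474%.
On $800,000,000: 0.08474 × $800,000,000 = $67,792,000.

$67,800,000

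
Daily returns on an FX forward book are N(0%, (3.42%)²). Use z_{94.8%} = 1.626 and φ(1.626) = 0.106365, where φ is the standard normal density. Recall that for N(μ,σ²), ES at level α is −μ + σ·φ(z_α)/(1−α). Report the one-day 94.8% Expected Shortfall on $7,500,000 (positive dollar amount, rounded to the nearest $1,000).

Tail multiplier: φ(z)/(1−α) = 0.106365 / 0.052 = 2.045.
ES = 3.42% × 2.045 = 6.994%.
On $7,500,000: 0.06994 × $7,500,000 = $524,550.

$525,000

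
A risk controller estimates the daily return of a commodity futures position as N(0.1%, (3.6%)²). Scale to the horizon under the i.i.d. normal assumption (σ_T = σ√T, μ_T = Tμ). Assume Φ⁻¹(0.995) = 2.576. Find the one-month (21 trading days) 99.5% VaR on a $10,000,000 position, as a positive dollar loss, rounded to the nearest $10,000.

σ_{21d} = 3.6% × √21 = 16.497%; μ_{21d} = 21 × 0.1% = 2.100%.
VaR = −(2.100%) + 2.576 × 16.497% = 40.396%.
On $10,000,000: 0.40396 × $10,000,000 = $4,039,600.

$4,040,000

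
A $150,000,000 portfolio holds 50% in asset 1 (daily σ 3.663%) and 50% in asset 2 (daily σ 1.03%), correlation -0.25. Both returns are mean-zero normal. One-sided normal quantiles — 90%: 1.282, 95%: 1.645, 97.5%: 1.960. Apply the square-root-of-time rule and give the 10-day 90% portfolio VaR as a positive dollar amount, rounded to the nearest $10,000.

σ_p = √(0.5²·3.663² + 0.5²·1.03² + 2·-0.25·0.5·0.5·3.663·1.03) = 1.774%.
σ_{10d} = 1.774% × √10 = 5.610%.
VaR = 1.282 × 5.610% = 7.192%; on $150,000,000 that is $10,788,000.

$10,790,000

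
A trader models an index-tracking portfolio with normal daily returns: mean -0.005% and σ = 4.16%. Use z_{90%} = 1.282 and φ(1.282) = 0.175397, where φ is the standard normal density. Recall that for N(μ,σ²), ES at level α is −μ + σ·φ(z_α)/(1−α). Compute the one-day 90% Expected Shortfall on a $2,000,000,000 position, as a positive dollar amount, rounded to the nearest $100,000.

Tail multiplier: φ(z)/(1−α) = 0.175397 / 0.1 = 1.754.
ES = −(-0.005%) + 4.16% × 1.754 = 7.302%.
On $2,000,000,000: 0.07302 × $2,000,000,000 = $146,040,000.

$146,000,000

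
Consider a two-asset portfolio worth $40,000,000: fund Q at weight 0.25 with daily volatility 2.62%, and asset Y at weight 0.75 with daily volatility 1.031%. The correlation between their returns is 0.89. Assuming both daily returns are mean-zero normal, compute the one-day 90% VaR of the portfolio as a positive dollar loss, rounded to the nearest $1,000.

σ_p² = 0.25²·2.62² + 0.75²·1.031² + 2·0.89·0.25·0.75·2.62·1.031 = 1.9285 (%²).
σ_p = √1.9285 = 1.389%.
At 90%, z = 1.282.
VaR = 1.282 × 1.389% = 1.781%; on $40,000,000 that is $712,400.

$712,000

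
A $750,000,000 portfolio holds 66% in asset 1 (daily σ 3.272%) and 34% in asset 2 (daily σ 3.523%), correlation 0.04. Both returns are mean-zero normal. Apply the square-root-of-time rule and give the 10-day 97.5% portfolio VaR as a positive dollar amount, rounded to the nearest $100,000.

σ_p = √(0.66²·3.272² + 0.34²·3.523² + 2·0.04·0.66·0.34·3.272·3.523) = 2.511%.
σ_{10d} = 2.511% × √10 = 7.940%.
z(97.5%) = 1.960.
VaR = 1.960 × 7.940% = 15.562%; on $750,000,000 that is $116,715,000.

$116,700,000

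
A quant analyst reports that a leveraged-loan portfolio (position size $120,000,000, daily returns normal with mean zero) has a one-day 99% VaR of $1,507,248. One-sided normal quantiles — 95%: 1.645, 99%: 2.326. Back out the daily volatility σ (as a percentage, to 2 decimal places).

VaR as a fraction: $1,507,248 / $120,000,000 = 1.256%.
σ = VaR / z = 1.256% / 2.326 = 0.540%.

0.54%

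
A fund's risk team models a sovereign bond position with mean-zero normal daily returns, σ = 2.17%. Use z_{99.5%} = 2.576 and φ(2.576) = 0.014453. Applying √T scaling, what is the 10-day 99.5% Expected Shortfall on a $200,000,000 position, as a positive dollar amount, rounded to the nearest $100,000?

σ_{10d} = 2.17% × √10 = 6.862%.
ES multiplier = φ(z)/(1−α) = 0.014453/0.005 = 2.891.
ES = 6.862% × 2.891 = 19.838%; on $200,000,000: $39,676,000.

$39,700,000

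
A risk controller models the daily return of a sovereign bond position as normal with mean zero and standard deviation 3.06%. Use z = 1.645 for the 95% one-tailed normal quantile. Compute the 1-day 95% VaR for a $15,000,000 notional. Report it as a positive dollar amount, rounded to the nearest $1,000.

VaR = z·σ = 1.645 × 3.06% = 5.034%.
On $15,000,000: 0.05034 × $15,000,000 = $755,100.

$755,000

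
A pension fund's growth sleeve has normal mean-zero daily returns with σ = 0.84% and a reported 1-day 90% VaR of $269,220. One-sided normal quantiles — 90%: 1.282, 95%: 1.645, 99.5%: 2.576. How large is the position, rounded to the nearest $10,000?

VaR as a fraction of value: z·σ = 1.282 × 0.84% = 1.07688%.
Position = $269,220 / 0.0107688 = $25,000,000.

$25,000,000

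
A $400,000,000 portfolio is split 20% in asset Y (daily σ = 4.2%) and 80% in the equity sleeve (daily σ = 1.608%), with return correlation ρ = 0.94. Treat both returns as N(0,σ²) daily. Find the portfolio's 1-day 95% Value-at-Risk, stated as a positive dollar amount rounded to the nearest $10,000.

$13,790,000

σ_p² = 0.2²·4.2² + 0.8²·1.608² + 2·0.94·0.2·0.8·4.2·1.608 = 4.3919 (%²).
σ_p = √4.3919 = 2.096%.
At 95%, z = 1.645.
VaR = 1.645 × 2.096% = 3.448%; on $400,000,000 that is $13,792,000.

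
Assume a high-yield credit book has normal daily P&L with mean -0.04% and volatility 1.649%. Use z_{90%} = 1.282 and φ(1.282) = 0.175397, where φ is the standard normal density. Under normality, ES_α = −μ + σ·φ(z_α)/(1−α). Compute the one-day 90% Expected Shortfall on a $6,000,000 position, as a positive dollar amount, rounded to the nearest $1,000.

$176,000

Tail multiplier: φ(z)/(1−α) = 0.175397 / 0.1 = 1.754.
ES = −(-0.04%) + 1.649% × 1.754 = 2.932%.
On $6,000,000: 0.02932 × $6,000,000 = $175,920.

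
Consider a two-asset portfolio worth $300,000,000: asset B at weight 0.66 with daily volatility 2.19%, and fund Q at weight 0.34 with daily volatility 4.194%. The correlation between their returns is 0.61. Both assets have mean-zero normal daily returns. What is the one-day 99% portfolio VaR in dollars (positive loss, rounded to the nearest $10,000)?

$17,980,000

σ_p² = 0.66²·2.19² + 0.34²·4.194² + 2·0.61·0.66·0.34·2.19·4.194 = 6.6371 (%²).
σ_p = √6.6371 = 2.576%.
At 99%, z = 2.326.
VaR = 2.326 × 2.576% = 5.992%; on $300,000,000 that is $17,976,000.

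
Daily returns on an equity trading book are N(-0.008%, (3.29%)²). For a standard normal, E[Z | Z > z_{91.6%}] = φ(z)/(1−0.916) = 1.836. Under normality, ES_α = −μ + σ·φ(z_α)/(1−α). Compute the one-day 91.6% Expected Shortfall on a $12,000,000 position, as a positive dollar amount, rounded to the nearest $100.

ES = −(-0.008%) + 3.29% × 1.836 = 6.048%.
On $12,000,000: 0.06048 × $12,000,000 = $725,760.

$725,800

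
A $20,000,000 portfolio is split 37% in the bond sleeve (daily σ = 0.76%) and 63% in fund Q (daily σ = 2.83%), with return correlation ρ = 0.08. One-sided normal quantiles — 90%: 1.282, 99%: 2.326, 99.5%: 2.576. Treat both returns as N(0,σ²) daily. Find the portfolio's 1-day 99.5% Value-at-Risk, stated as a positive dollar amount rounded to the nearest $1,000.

σ_p² = 0.37²·0.76² + 0.63²·2.83² + 2·0.08·0.37·0.63·0.76·2.83 = 3.3380 (%²).
σ_p = √3.3380 = 1.827%.
VaR = 2.576 × 1.827% = 4.706%; on $20,000,000 that is $941,200.

$941,000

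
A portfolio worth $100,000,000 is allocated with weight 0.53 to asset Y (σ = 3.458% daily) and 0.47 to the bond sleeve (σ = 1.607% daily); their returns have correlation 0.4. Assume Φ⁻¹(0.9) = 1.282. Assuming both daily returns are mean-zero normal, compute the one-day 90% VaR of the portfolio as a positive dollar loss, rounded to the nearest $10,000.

σ_p² = 0.53²·3.458² + 0.47²·1.607² + 2·0.4·0.53·0.47·3.458·1.607 = 5.0368 (%²).
σ_p = √5.0368 = 2.244%.
VaR = 1.282 × 2.244% = 2.877%; on $100,000,000 that is $2,877,000.

$2,880,000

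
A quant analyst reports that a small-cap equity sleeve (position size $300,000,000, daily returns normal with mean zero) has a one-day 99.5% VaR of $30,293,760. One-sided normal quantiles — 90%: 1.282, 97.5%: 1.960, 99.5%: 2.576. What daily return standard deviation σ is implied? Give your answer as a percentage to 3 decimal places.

3.920%

VaR as a fraction: $30,293,760 / $300,000,000 = 10.098%.
σ = VaR / z = 10.098% / 2.576 = 3.920%.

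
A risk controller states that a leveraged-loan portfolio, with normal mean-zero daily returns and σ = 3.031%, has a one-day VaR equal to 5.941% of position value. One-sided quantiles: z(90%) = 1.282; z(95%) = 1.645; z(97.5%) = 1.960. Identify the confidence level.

Implied z = VaR/σ = 5.941 / 3.031 = 1.960.
This matches z(97.5%) = 1.960.

97.5%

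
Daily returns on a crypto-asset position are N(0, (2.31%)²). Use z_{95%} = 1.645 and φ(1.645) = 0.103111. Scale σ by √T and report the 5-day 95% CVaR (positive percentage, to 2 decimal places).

σ_{5d} = 2.31% × √5 = 5.165%.
ES multiplier = φ(z)/(1−α) = 0.103111/0.05 = 2.062.
ES = 5.165% × 2.062 = 10.650%.

10.65%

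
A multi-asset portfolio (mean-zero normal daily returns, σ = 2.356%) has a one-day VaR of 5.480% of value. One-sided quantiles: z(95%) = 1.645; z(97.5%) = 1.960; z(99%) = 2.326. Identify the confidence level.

Implied z = VaR/σ = 5.480 / 2.356 = 2.326.
This matches z(99%) = 2.326.

99%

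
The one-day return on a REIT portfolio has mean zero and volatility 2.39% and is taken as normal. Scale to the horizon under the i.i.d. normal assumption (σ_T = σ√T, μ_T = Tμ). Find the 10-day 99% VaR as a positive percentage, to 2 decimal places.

At 99%, z = 2.326.
σ_{10d} = 2.39% × √10 = 7.558%.
VaR = 2.326 × 7.558% = 17.580%.

17.58%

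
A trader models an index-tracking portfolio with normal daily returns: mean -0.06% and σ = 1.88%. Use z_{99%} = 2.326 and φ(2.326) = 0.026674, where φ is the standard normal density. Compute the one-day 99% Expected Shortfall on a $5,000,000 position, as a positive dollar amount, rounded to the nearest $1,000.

$254,000

Tail multiplier: φ(z)/(1−α) = 0.026674 / 0.01 = 2.667.
ES = −(-0.06%) + 1.88% × 2.667 = 5.074%.
On $5,000,000: 0.05074 × $5,000,000 = $253,700.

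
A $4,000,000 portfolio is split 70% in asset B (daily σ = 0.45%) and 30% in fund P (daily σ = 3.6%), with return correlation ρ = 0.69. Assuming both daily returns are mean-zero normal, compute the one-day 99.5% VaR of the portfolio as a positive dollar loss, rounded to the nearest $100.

σ_p² = 0.7²·0.45² + 0.3²·3.6² + 2·0.69·0.7·0.3·0.45·3.6 = 1.7351 (%²).
σ_p = √1.7351 = 1.317%.
At 99.5%, z = 2.576.
VaR = 2.576 × 1.317% = 3.393%; on $4,000,000 that is $135,720.

$135,700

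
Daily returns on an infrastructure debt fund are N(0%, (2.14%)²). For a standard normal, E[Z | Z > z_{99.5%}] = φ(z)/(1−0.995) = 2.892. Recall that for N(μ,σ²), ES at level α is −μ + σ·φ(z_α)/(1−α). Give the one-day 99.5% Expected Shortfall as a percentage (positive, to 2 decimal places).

6.19%

ES = 2.14% × 2.892 = 6.189%.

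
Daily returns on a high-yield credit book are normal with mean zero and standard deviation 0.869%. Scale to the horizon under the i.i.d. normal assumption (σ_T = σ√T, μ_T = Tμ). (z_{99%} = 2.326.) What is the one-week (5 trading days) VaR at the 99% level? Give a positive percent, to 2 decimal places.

σ_{5d} = 0.869% × √5 = 1.943%.
VaR = 2.326 × 1.943% = 4.519%.

4.52%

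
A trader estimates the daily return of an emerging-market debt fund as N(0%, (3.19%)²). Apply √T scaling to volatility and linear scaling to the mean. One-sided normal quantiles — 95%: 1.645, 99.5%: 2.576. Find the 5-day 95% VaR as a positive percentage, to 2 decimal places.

σ_{5d} = 3.19% × √5 = 7.133%.
VaR = 1.645 × 7.133% = 11.734%.

11.73%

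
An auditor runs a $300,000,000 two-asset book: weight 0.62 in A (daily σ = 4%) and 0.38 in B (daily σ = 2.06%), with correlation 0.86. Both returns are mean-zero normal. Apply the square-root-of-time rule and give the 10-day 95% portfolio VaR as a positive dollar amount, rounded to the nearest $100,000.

$49,600,000

σ_p = √(0.62²·4² + 0.38²·2.06² + 2·0.86·0.62·0.38·4·2.06) = 3.178%.
σ_{10d} = 3.178% × √10 = 10.050%.
z(95%) = 1.645.
VaR = 1.645 × 10.050% = 16.532%; on $300,000,000 that is $49,596,000.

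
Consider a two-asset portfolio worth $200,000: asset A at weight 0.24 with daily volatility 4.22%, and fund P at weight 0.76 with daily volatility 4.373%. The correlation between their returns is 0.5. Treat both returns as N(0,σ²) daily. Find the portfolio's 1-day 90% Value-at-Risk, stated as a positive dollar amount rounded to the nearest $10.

$10,070

σ_p² = 0.24²·4.22² + 0.76²·4.373² + 2·0.5·0.24·0.76·4.22·4.373 = 15.4373 (%²).
σ_p = √15.4373 = 3.929%.
At 90%, z = 1.282.
VaR = 1.282 × 3.929% = 5.037%; on $200,000 that is $10,074.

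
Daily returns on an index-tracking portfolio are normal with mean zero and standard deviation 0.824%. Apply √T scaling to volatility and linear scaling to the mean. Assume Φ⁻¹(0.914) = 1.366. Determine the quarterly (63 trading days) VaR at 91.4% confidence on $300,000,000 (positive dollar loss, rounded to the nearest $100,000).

σ_{63d} = 0.824% × √63 = 6.540%.
VaR = 1.366 × 6.540% = 8.934%.
On $300,000,000: 0.08934 × $300,000,000 = $26,802,000.

$26,800,000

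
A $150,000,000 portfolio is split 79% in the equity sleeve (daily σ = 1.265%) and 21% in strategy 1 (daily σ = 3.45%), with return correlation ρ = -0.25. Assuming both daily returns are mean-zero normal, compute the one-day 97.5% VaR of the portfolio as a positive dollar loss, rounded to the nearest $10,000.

σ_p² = 0.79²·1.265² + 0.21²·3.45² + 2·-0.25·0.79·0.21·1.265·3.45 = 1.1616 (%²).
σ_p = √1.1616 = 1.078%.
At 97.5%, z = 1.960.
VaR = 1.960 × 1.078% = 2.113%; on $150,000,000 that is $3,169,500.

$3,170,000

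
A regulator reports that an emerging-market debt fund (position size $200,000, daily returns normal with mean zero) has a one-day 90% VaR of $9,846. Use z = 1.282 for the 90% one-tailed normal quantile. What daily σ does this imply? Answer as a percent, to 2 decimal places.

VaR as a fraction: $9,846 / $200,000 = 4.923%.
σ = VaR / z = 4.923% / 1.282 = 3.840%.

3.84%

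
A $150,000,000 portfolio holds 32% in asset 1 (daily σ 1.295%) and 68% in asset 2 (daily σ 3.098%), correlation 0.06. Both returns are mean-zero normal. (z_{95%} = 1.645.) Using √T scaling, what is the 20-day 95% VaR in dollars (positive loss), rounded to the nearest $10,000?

$23,960,000

σ_p = √(0.32²·1.295² + 0.68²·3.098² + 2·0.06·0.32·0.68·1.295·3.098) = 2.171%.
σ_{20d} = 2.171% × √20 = 9.709%.
VaR = 1.645 × 9.709% = 15.971%; on $150,000,000 that is $23,956,500.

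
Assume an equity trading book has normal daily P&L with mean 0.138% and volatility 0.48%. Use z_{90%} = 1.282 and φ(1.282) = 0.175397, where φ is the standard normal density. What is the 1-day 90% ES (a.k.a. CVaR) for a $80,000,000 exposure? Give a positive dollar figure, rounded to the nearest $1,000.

$563,000

Tail multiplier: φ(z)/(1−α) = 0.175397 / 0.1 = 1.754.
ES = −(0.138%) + 0.48% × 1.754 = 0.704%.
On $80,000,000: 0.00704 × $80,000,000 = $563,200.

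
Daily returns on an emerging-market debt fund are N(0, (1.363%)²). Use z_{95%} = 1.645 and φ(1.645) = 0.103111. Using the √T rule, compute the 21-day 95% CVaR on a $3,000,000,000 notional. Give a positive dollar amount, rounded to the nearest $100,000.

$386,400,000

σ_{21d} = 1.363% × √21 = 6.246%.
ES multiplier = φ(z)/(1−α) = 0.103111/0.05 = 2.062.
ES = 6.246% × 2.062 = 12.879%; on $3,000,000,000: $386,370,000.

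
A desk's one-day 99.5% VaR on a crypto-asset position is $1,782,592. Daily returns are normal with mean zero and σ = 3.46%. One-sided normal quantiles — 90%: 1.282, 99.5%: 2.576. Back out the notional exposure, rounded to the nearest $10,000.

VaR as a fraction of value: z·σ = 2.576 × 3.46% = 8.91296%.
Position = $1,782,592 / 0.0891296 = $20,000,000.

$20,000,000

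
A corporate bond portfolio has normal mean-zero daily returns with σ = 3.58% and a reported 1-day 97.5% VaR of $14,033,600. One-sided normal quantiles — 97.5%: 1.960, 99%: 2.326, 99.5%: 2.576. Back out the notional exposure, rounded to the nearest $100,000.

VaR as a fraction of value: z·σ = 1.960 × 3.58% = 7.0168%.
Position = $14,033,600 / 0.070168 = $200,000,000.

$200,000,000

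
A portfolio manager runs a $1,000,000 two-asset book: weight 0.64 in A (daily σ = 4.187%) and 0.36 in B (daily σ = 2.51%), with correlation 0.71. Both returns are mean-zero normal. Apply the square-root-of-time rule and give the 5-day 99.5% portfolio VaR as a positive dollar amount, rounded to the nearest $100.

σ_p = √(0.64²·4.187² + 0.36²·2.51² + 2·0.71·0.64·0.36·4.187·2.51) = 3.382%.
σ_{5d} = 3.382% × √5 = 7.562%.
z(99.5%) = 2.576.
VaR = 2.576 × 7.562% = 19.480%; on $1,000,000 that is $194,800.

$194,800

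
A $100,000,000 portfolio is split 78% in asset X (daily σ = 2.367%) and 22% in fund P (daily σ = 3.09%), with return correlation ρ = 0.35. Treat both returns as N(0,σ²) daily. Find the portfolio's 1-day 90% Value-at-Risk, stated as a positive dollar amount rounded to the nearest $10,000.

σ_p² = 0.78²·2.367² + 0.22²·3.09² + 2·0.35·0.78·0.22·2.367·3.09 = 4.7494 (%²).
σ_p = √4.7494 = 2.179%.
At 90%, z = 1.282.
VaR = 1.282 × 2.179% = 2.793%; on $100,000,000 that is $2,793,000.

$2,790,000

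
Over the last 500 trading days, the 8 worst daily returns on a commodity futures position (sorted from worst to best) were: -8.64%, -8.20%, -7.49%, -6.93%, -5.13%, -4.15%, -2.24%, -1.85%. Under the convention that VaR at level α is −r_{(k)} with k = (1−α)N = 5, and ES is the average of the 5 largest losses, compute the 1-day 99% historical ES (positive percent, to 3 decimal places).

The 5 worst returns sum to -36.39%.
ES = −(-36.39%) / 5 = 7.278%.

7.278%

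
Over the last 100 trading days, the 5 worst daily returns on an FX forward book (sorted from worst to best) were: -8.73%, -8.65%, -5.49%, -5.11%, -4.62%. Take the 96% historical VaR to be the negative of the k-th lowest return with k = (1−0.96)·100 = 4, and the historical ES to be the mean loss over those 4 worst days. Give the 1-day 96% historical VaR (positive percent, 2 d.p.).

k = 4; the 4th lowest return is -5.11%, so VaR = 5.11%.

5.11%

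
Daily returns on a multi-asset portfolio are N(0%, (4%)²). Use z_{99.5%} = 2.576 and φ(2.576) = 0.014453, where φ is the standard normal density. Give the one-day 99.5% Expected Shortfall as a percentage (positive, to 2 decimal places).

Tail multiplier: φ(z)/(1−α) = 0.014453 / 0.005 = 2.891.
ES = 4% × 2.891 = 11.564%.

11.56%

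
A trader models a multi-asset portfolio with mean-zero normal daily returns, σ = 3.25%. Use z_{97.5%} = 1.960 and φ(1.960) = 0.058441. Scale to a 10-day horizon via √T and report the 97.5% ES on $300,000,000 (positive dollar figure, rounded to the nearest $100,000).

σ_{10d} = 3.25% × √10 = 10.277%.
ES multiplier = φ(z)/(1−α) = 0.058441/0.025 = 2.338.
ES = 10.277% × 2.338 = 24.028%; on $300,000,000: $72,084,000.

$72,100,000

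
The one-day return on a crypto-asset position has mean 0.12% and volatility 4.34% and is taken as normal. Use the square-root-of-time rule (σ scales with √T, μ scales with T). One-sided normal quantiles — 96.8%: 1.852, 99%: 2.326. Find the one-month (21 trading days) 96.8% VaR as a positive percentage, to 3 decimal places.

34.313%

σ_{21d} = 4.34% × √21 = 19.888%; μ_{21d} = 21 × 0.12% = 2.520%.
VaR = −(2.520%) + 1.852 × 19.888% = 34.313%.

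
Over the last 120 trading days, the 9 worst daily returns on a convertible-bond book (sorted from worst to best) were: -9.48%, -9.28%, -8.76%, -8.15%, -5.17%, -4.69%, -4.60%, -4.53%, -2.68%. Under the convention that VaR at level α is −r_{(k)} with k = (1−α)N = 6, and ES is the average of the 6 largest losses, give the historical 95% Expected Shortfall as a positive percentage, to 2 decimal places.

The 6 worst returns sum to -45.53%.
ES = −(-45.53%) / 6 = 7.5883…% ≈ 7.59%.

7.59%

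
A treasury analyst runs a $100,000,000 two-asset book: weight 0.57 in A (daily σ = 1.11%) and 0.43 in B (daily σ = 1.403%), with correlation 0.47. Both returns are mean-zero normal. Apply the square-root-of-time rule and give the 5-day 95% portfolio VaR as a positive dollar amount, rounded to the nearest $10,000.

σ_p = √(0.57²·1.11² + 0.43²·1.403² + 2·0.47·0.57·0.43·1.11·1.403) = 1.060%.
σ_{5d} = 1.060% × √5 = 2.370%.
z(95%) = 1.645.
VaR = 1.645 × 2.370% = 3.899%; on $100,000,000 that is $3,899,000.

$3,900,000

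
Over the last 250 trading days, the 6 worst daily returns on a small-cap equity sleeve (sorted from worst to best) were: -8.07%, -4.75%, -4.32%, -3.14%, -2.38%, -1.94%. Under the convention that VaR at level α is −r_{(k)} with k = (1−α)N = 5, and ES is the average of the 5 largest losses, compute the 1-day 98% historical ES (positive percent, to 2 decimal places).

4.53%

The 5 worst returns sum to -22.66%.
ES = −(-22.66%) / 5 = 4.532% ≈ 4.53%.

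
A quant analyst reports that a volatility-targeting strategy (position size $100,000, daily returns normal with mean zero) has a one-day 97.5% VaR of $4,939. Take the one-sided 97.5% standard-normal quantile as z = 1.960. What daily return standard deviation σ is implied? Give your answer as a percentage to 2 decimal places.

VaR as a fraction: $4,939 / $100,000 = 4.939%.
σ = VaR / z = 4.939% / 1.960 = 2.520%.

2.52%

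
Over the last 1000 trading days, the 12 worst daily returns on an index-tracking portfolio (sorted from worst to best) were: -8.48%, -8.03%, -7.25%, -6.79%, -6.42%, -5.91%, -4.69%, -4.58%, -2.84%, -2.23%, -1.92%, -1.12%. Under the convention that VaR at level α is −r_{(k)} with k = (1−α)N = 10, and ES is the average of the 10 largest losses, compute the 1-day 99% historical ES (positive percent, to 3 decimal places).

The 10 worst returns sum to -57.22%.
ES = −(-57.22%) / 10 = 5.722%.

5.722%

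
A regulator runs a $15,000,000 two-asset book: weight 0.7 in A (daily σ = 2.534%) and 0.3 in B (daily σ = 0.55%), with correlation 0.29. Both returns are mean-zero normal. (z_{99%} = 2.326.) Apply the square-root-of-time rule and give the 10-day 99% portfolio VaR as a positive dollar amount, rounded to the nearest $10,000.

$2,020,000

σ_p = √(0.7²·2.534² + 0.3²·0.55² + 2·0.29·0.7·0.3·2.534·0.55) = 1.828%.
σ_{10d} = 1.828% × √10 = 5.781%.
VaR = 2.326 × 5.781% = 13.447%; on $15,000,000 that is $2,017,050.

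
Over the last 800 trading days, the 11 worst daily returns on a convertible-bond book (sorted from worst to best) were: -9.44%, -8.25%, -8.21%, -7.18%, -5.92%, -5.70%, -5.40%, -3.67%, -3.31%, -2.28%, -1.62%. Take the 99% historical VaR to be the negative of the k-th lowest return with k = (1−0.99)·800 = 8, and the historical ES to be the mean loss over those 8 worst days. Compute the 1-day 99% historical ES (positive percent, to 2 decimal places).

6.72%

The 8 worst returns sum to -53.77%.
ES = −(-53.77%) / 8 = 6.72125% ≈ 6.72%.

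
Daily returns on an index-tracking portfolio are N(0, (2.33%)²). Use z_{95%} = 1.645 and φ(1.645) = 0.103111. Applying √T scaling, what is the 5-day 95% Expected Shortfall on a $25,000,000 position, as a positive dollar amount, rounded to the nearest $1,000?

$2,686,000

σ_{5d} = 2.33% × √5 = 5.210%.
ES multiplier = φ(z)/(1−α) = 0.103111/0.05 = 2.062.
ES = 5.210% × 2.062 = 10.743%; on $25,000,000: $2,685,750.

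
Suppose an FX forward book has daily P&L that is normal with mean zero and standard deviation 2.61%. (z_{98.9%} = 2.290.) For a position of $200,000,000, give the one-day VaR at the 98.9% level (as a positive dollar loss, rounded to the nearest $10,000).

VaR = z·σ = 2.290 × 2.61% = 5.977%.
On $200,000,000: 0.05977 × $200,000,000 = $11,954,000.

$11,950,000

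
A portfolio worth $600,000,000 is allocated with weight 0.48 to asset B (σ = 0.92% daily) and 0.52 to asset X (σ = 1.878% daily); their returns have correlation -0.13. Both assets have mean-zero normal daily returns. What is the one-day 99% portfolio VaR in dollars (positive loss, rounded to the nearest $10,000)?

$14,210,000

σ_p² = 0.48²·0.92² + 0.52²·1.878² + 2·-0.13·0.48·0.52·0.92·1.878 = 1.0366 (%²).
σ_p = √1.0366 = 1.018%.
At 99%, z = 2.326.
VaR = 2.326 × 1.018% = 2.368%; on $600,000,000 that is $14,208,000.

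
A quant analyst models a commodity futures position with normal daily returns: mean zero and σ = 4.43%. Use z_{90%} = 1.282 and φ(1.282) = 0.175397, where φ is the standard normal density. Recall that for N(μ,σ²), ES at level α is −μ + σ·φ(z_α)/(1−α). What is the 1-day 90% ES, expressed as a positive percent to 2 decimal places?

Tail multiplier: φ(z)/(1−α) = 0.175397 / 0.1 = 1.754.
ES = 4.43% × 1.754 = 7.770%.

7.77%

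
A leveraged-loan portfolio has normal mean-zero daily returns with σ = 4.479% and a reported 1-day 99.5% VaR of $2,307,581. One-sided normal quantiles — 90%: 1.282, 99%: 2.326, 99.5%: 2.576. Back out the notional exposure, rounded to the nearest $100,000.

VaR as a fraction of value: z·σ = 2.576 × 4.479% = 11.5379%.
Position = $2,307,581 / 0.115379 = $20,000,002.

$20,000,000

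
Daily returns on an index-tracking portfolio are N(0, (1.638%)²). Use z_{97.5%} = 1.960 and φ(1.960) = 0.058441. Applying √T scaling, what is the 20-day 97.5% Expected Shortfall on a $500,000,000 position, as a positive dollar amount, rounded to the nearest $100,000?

σ_{20d} = 1.638% × √20 = 7.325%.
ES multiplier = φ(z)/(1−α) = 0.058441/0.025 = 2.338.
ES = 7.325% × 2.338 = 17.126%; on $500,000,000: $85,630,000.

$85,600,000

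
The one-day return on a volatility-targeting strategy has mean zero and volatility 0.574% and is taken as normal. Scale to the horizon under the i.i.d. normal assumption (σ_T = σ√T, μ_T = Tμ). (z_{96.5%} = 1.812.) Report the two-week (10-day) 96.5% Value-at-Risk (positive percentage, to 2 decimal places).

3.29%

σ_{10d} = 0.574% × √10 = 1.815%.
VaR = 1.812 × 1.815% = 3.289%.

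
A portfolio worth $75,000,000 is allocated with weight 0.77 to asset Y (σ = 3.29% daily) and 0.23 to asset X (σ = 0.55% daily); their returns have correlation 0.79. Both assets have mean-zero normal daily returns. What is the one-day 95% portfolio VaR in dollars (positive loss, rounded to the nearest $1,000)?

$3,250,000

σ_p² = 0.77²·3.29² + 0.23²·0.55² + 2·0.79·0.77·0.23·3.29·0.55 = 6.9399 (%²).
σ_p = √6.9399 = 2.634%.
At 95%, z = 1.645.
VaR = 1.645 × 2.634% = 4.333%; on $75,000,000 that is $3,249,750.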